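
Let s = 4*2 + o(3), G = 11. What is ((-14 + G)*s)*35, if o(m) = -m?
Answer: -525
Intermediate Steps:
s = 5 (s = 4*2 - 1*3 = 8 - 3 = 5)
((-14 + G)*s)*35 = ((-14 + 11)*5)*35 = -3*5*35 = -15*35 = -525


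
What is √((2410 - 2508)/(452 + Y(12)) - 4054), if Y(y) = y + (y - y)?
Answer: I*√54553466/116 ≈ 63.673*I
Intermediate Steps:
Y(y) = y (Y(y) = y + 0 = y)
√((2410 - 2508)/(452 + Y(12)) - 4054) = √((2410 - 2508)/(452 + 12) - 4054) = √(-98/464 - 4054) = √(-98*1/464 - 4054) = √(-49/232 - 4054) = √(-940577/232) = I*√54553466/116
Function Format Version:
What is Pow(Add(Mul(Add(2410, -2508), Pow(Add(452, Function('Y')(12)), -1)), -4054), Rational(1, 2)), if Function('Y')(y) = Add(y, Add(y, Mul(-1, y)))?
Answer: Mul(Rational(1, 116), I, Pow(54553466, Rational(1, 2))) ≈ Mul(63.673, I)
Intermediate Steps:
Function('Y')(y) = y (Function('Y')(y) = Add(y, 0) = y)
Pow(Add(Mul(Add(2410, -2508), Pow(Add(452, Function('Y')(12)), -1)), -4054), Rational(1, 2)) = Pow(Add(Mul(Add(2410, -2508), Pow(Add(452, 12), -1)), -4054), Rational(1, 2)) = Pow(Add(Mul(-98, Pow(464, -1)), -4054), Rational(1, 2)) = Pow(Add(Mul(-98, Rational(1, 464)), -4054), Rational(1, 2)) = Pow(Add(Rational(-49, 232), -4054), Rational(1, 2)) = Pow(Rational(-940577, 232), Rational(1, 2)) = Mul(Rational(1, 116), I, Pow(54553466, Rational(1, 2)))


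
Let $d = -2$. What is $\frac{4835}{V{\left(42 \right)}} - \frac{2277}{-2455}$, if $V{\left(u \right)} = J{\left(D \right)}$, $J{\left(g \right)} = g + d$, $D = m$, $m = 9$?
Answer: $\frac{11885864}{17185} \approx 691.64$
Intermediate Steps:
$D = 9$
$J{\left(g \right)} = -2 + g$ ($J{\left(g \right)} = g - 2 = -2 + g$)
$V{\left(u \right)} = 7$ ($V{\left(u \right)} = -2 + 9 = 7$)
$\frac{4835}{V{\left(42 \right)}} - \frac{2277}{-2455} = \frac{4835}{7} - \frac{2277}{-2455} = 4835 \cdot \frac{1}{7} - - \frac{2277}{2455} = \frac{4835}{7} + \frac{2277}{2455} = \frac{11885864}{17185}$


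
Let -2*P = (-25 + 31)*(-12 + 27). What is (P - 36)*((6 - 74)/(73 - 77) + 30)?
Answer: -3807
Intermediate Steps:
P = -45 (P = -(-25 + 31)*(-12 + 27)/2 = -3*15 = -½*90 = -45)
(P - 36)*((6 - 74)/(73 - 77) + 30) = (-45 - 36)*((6 - 74)/(73 - 77) + 30) = -81*(-68/(-4) + 30) = -81*(-68*(-¼) + 30) = -81*(17 + 30) = -81*47 = -3807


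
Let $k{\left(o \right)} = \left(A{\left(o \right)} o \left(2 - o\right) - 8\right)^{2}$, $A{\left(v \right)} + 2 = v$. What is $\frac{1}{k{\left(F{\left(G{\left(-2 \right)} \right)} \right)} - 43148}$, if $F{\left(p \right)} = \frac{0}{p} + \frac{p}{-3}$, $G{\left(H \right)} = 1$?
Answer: $- \frac{729}{31427003} \approx -2.3197 \cdot 10^{-5}$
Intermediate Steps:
$A{\left(v \right)} = -2 + v$
$F{\left(p \right)} = - \frac{p}{3}$ ($F{\left(p \right)} = 0 + p \left(- \frac{1}{3}\right) = 0 - \frac{p}{3} = - \frac{p}{3}$)
$k{\left(o \right)} = \left(-8 + o \left(-2 + o\right) \left(2 - o\right)\right)^{2}$ ($k{\left(o \right)} = \left(\left(-2 + o\right) o \left(2 - o\right) - 8\right)^{2} = \left(o \left(-2 + o\right) \left(2 - o\right) - 8\right)^{2} = \left(-8 + o \left(-2 + o\right) \left(2 - o\right)\right)^{2}$)
$\frac{1}{k{\left(F{\left(G{\left(-2 \right)} \right)} \right)} - 43148} = \frac{1}{\left(8 + \left(\left(- \frac{1}{3}\right) 1\right)^{3} - 4 \left(\left(- \frac{1}{3}\right) 1\right)^{2} + 4 \left(\left(- \frac{1}{3}\right) 1\right)\right)^{2} - 43148} = \frac{1}{\left(8 + \left(- \frac{1}{3}\right)^{3} - 4 \left(- \frac{1}{3}\right)^{2} + 4 \left(- \frac{1}{3}\right)\right)^{2} - 43148} = \frac{1}{\left(8 - \frac{1}{27} - \frac{4}{9} - \frac{4}{3}\right)^{2} - 43148} = \frac{1}{\left(\frac{167}{27}\right)^{2} - 43148} = \frac{1}{\frac{27889}{729} - 43148} = \frac{1}{- \frac{31427003}{729}} = - \frac{729}{31427003}$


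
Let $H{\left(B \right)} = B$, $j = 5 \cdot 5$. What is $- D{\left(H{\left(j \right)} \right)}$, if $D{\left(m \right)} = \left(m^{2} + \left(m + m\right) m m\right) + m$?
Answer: $-31900$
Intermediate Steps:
$j = 25$
$D{\left(m \right)} = m + m^{2} + 2 m^{3}$ ($D{\left(m \right)} = \left(m^{2} + 2 m m m\right) + m = \left(m^{2} + 2 m^{2} m\right) + m = \left(m^{2} + 2 m^{3}\right) + m = m + m^{2} + 2 m^{3}$)
$- D{\left(H{\left(j \right)} \right)} = - 25 \left(1 + 25 + 2 \cdot 25^{2}\right) = - 25 \left(1 + 25 + 2 \cdot 625\right) = - 25 \left(1 + 25 + 1250\right) = - 25 \cdot 1276 = \left(-1\right) 31900 = -31900$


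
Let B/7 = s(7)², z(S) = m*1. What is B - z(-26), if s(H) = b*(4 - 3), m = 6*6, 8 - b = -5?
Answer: 1147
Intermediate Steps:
b = 13 (b = 8 - 1*(-5) = 8 + 5 = 13)
m = 36
s(H) = 13 (s(H) = 13*(4 - 3) = 13*1 = 13)
z(S) = 36 (z(S) = 36*1 = 36)
B = 1183 (B = 7*13² = 7*169 = 1183)
B - z(-26) = 1183 - 1*36 = 1183 - 36 = 1147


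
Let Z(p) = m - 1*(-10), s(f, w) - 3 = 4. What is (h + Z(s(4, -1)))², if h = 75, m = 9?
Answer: 8836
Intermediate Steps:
s(f, w) = 7 (s(f, w) = 3 + 4 = 7)
Z(p) = 19 (Z(p) = 9 - 1*(-10) = 9 + 10 = 19)
(h + Z(s(4, -1)))² = (75 + 19)² = 94² = 8836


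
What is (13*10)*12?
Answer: 1560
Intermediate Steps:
(13*10)*12 = 130*12 = 1560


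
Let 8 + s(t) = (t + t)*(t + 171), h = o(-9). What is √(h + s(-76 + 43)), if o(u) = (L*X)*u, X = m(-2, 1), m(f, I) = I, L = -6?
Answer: I*√9062 ≈ 95.195*I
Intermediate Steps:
X = 1
o(u) = -6*u (o(u) = (-6*1)*u = -6*u)
h = 54 (h = -6*(-9) = 54)
s(t) = -8 + 2*t*(171 + t) (s(t) = -8 + (t + t)*(t + 171) = -8 + (2*t)*(171 + t) = -8 + 2*t*(171 + t))
√(h + s(-76 + 43)) = √(54 + (-8 + 2*(-76 + 43)² + 342*(-76 + 43))) = √(54 + (-8 + 2*(-33)² + 342*(-33))) = √(54 + (-8 + 2*1089 - 11286)) = √(54 + (-8 + 2178 - 11286)) = √(54 - 9116) = √(-9062) = I*√9062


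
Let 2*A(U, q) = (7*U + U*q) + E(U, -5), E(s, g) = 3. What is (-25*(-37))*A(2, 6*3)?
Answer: 49025/2 ≈ 24513.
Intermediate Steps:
A(U, q) = 3/2 + 7*U/2 + U*q/2 (A(U, q) = ((7*U + U*q) + 3)/2 = (3 + 7*U + U*q)/2 = 3/2 + 7*U/2 + U*q/2)
(-25*(-37))*A(2, 6*3) = (-25*(-37))*(3/2 + (7/2)*2 + (½)*2*(6*3)) = 925*(3/2 + 7 + (½)*2*18) = 925*(3/2 + 7 + 18) = 925*(53/2) = 49025/2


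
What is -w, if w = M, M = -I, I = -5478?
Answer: -5478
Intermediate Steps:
M = 5478 (M = -1*(-5478) = 5478)
w = 5478
-w = -1*5478 = -5478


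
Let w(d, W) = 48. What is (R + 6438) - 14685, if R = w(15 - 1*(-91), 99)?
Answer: -8199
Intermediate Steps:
R = 48
(R + 6438) - 14685 = (48 + 6438) - 14685 = 6486 - 14685 = -8199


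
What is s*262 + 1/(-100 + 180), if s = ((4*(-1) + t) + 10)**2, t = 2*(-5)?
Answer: 335361/80 ≈ 4192.0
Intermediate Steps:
t = -10
s = 16 (s = ((4*(-1) - 10) + 10)**2 = ((-4 - 10) + 10)**2 = (-14 + 10)**2 = (-4)**2 = 16)
s*262 + 1/(-100 + 180) = 16*262 + 1/(-100 + 180) = 4192 + 1/80 = 335361/80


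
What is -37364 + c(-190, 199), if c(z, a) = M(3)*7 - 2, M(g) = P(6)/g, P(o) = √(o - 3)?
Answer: -37366 + 7*√3/3 ≈ -37362.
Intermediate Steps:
P(o) = √(-3 + o)
M(g) = √3/g (M(g) = √(-3 + 6)/g = √3/g)
c(z, a) = -2 + 7*√3/3 (c(z, a) = (√3/3)*7 - 2 = 7*√3/3 - 2 = -2 + 7*√3/3)
-37364 + c(-190, 199) = -37364 + (-2 + 7*√3/3) = -37366 + 7*√3/3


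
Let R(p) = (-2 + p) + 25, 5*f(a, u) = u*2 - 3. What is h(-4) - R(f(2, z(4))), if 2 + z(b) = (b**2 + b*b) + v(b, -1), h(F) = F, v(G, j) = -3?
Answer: -186/5 ≈ -37.200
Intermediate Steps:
z(b) = -5 + 2*b**2 (z(b) = -2 + ((b**2 + b*b) - 3) = -2 + ((b**2 + b**2) - 3) = -2 + (2*b**2 - 3) = -2 + (-3 + 2*b**2) = -5 + 2*b**2)
f(a, u) = -3/5 + 2*u/5 (f(a, u) = (u*2 - 3)/5 = (2*u - 3)/5 = (-3 + 2*u)/5 = -3/5 + 2*u/5)
R(p) = 23 + p
h(-4) - R(f(2, z(4))) = -4 - (23 + (-3/5 + 2*(-5 + 2*4**2)/5)) = -4 - (23 + (-3/5 + 2*(-5 + 2*16)/5)) = -4 - (23 + (-3/5 + 2*(-5 + 32)/5)) = -4 - (23 + (-3/5 + (2/5)*27)) = -4 - (23 + (-3/5 + 54/5)) = -4 - (23 + 51/5) = -4 - 1*166/5 = -4 - 166/5 = -186/5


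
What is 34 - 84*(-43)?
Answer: 3646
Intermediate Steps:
34 - 84*(-43) = 34 + 3612 = 3646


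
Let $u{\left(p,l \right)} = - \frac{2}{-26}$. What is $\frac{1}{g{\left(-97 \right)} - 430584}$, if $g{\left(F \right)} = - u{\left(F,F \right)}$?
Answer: $- \frac{13}{5597593} \approx -2.3224 \cdot 10^{-6}$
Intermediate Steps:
$u{\left(p,l \right)} = \frac{1}{13}$ ($u{\left(p,l \right)} = \left(-2\right) \left(- \frac{1}{26}\right) = \frac{1}{13}$)
$g{\left(F \right)} = - \frac{1}{13}$ ($g{\left(F \right)} = \left(-1\right) \frac{1}{13} = - \frac{1}{13}$)
$\frac{1}{g{\left(-97 \right)} - 430584} = \frac{1}{- \frac{1}{13} - 430584} = \frac{1}{- \frac{5597593}{13}} = - \frac{13}{5597593}$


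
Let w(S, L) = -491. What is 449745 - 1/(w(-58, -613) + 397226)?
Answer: 178429582574/396735 ≈ 4.4975e+5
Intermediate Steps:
449745 - 1/(w(-58, -613) + 397226) = 449745 - 1/(-491 + 397226) = 449745 - 1/396735 = 178429582574/396735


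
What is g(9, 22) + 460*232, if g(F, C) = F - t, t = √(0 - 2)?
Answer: 106729 - I*√2 ≈ 1.0673e+5 - 1.4142*I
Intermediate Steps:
t = I*√2 (t = √(-2) = I*√2 ≈ 1.4142*I)
g(F, C) = F - I*√2
g(9, 22) + 460*232 = (9 - I*√2) + 460*232 = (9 - I*√2) + 106720 = 106729 - I*√2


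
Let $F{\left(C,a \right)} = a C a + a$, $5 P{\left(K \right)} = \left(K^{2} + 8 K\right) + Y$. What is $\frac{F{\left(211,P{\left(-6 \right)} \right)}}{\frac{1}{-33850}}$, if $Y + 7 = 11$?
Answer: $-18230256$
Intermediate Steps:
$Y = 4$ ($Y = -7 + 11 = 4$)
$P{\left(K \right)} = \frac{4}{5} + \frac{K^{2}}{5} + \frac{8 K}{5}$ ($P{\left(K \right)} = \frac{\left(K^{2} + 8 K\right) + 4}{5} = \frac{4 + K^{2} + 8 K}{5} = \frac{4}{5} + \frac{K^{2}}{5} + \frac{8 K}{5}$)
$F{\left(C,a \right)} = a + C a^{2}$ ($F{\left(C,a \right)} = C a a + a = C a^{2} + a = a + C a^{2}$)
$\frac{F{\left(211,P{\left(-6 \right)} \right)}}{\frac{1}{-33850}} = \frac{\left(\frac{4}{5} + \frac{\left(-6\right)^{2}}{5} + \frac{8}{5} \left(-6\right)\right) \left(1 + 211 \left(\frac{4}{5} + \frac{\left(-6\right)^{2}}{5} + \frac{8}{5} \left(-6\right)\right)\right)}{\frac{1}{-33850}} = \frac{\left(\frac{4}{5} + \frac{1}{5} \cdot 36 - \frac{48}{5}\right) \left(1 + 211 \left(\frac{4}{5} + \frac{1}{5} \cdot 36 - \frac{48}{5}\right)\right)}{- \frac{1}{33850}} = \left(\frac{4}{5} + \frac{36}{5} - \frac{48}{5}\right) \left(1 + 211 \left(\frac{4}{5} + \frac{36}{5} - \frac{48}{5}\right)\right) \left(-33850\right) = - \frac{8 \left(1 + 211 \left(- \frac{8}{5}\right)\right)}{5} \left(-33850\right) = - \frac{8 \left(1 - \frac{1688}{5}\right)}{5} \left(-33850\right) = \left(- \frac{8}{5}\right) \left(- \frac{1683}{5}\right) \left(-33850\right) = \frac{13464}{25} \left(-33850\right) = -18230256$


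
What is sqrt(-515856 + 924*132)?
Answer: 4*I*sqrt(24618) ≈ 627.61*I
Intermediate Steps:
sqrt(-515856 + 924*132) = sqrt(-515856 + 121968) = sqrt(-393888) = 4*I*sqrt(24618)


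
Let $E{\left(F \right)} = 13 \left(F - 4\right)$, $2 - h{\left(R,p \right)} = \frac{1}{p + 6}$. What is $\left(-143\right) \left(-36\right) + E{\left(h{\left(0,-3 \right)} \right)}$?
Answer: $\frac{15353}{3} \approx 5117.7$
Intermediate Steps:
$h{\left(R,p \right)} = 2 - \frac{1}{6 + p}$ ($h{\left(R,p \right)} = 2 - \frac{1}{p + 6} = 2 - \frac{1}{6 + p}$)
$E{\left(F \right)} = -52 + 13 F$ ($E{\left(F \right)} = 13 \left(-4 + F\right) = -52 + 13 F$)
$\left(-143\right) \left(-36\right) + E{\left(h{\left(0,-3 \right)} \right)} = \left(-143\right) \left(-36\right) - \left(52 - 13 \frac{11 + 2 \left(-3\right)}{6 - 3}\right) = 5148 - \left(52 - 13 \frac{11 - 6}{3}\right) = 5148 - \left(52 - 13 \cdot \frac{1}{3} \cdot 5\right) = 5148 + \left(-52 + 13 \cdot \frac{5}{3}\right) = 5148 + \left(-52 + \frac{65}{3}\right) = 5148 - \frac{91}{3} = \frac{15353}{3}$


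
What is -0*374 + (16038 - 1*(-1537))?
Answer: 17575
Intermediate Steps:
-0*374 + (16038 - 1*(-1537)) = -1*0 + (16038 + 1537) = 0 + 17575 = 17575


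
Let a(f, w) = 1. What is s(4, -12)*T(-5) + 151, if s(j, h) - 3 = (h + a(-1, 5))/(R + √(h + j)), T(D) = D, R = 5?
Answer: 433/3 - 10*I*√2/3 ≈ 144.33 - 4.714*I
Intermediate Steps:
s(j, h) = 3 + (1 + h)/(5 + √(h + j)) (s(j, h) = 3 + (h + 1)/(5 + √(h + j)) = 3 + (1 + h)/(5 + √(h + j)))
s(4, -12)*T(-5) + 151 = ((16 - 12 + 3*√(-12 + 4))/(5 + √(-12 + 4)))*(-5) + 151 = ((16 - 12 + 3*√(-8))/(5 + √(-8)))*(-5) + 151 = ((16 - 12 + 3*(2*I*√2))/(5 + 2*I*√2))*(-5) + 151 = ((16 - 12 + 6*I*√2)/(5 + 2*I*√2))*(-5) + 151 = ((4 + 6*I*√2)/(5 + 2*I*√2))*(-5) + 151 = -5*(4 + 6*I*√2)/(5 + 2*I*√2) + 151 = 151 - 5*(4 + 6*I*√2)/(5 + 2*I*√2)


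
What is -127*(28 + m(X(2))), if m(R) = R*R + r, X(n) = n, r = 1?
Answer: -4191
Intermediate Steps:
m(R) = 1 + R**2 (m(R) = R*R + 1 = R**2 + 1 = 1 + R**2)
-127*(28 + m(X(2))) = -127*(28 + (1 + 2**2)) = -127*(28 + (1 + 4)) = -127*(28 + 5) = -127*33 = -4191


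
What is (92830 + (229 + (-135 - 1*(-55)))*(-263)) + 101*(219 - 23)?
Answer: 73439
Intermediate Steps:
(92830 + (229 + (-135 - 1*(-55)))*(-263)) + 101*(219 - 23) = (92830 + (229 + (-135 + 55))*(-263)) + 101*196 = (92830 + (229 - 80)*(-263)) + 19796 = (92830 + 149*(-263)) + 19796 = (92830 - 39187) + 19796 = 53643 + 19796 = 73439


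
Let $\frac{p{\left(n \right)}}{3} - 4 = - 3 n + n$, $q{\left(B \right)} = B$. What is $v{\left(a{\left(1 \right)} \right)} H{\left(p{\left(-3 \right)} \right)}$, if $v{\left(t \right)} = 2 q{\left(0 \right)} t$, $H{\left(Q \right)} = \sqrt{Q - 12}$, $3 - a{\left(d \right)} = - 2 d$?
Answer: $0$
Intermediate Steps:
$a{\left(d \right)} = 3 + 2 d$ ($a{\left(d \right)} = 3 - - 2 d = 3 + 2 d$)
$p{\left(n \right)} = 12 - 6 n$ ($p{\left(n \right)} = 12 + 3 \left(- 3 n + n\right) = 12 + 3 \left(- 2 n\right) = 12 - 6 n$)
$H{\left(Q \right)} = \sqrt{-12 + Q}$
$v{\left(t \right)} = 0$ ($v{\left(t \right)} = 2 \cdot 0 t = 0 t = 0$)
$v{\left(a{\left(1 \right)} \right)} H{\left(p{\left(-3 \right)} \right)} = 0 \sqrt{-12 + \left(12 - -18\right)} = 0 \sqrt{-12 + \left(12 + 18\right)} = 0 \sqrt{-12 + 30} = 0 \sqrt{18} = 0 \cdot 3 \sqrt{2} = 0$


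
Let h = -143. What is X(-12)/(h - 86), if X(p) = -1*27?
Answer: 27/229 ≈ 0.11790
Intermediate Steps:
X(p) = -27
X(-12)/(h - 86) = -27/(-143 - 86) = -27/(-229) = -27*(-1/229) = 27/229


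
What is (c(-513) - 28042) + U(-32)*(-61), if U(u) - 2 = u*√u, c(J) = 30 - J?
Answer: -27621 + 7808*I*√2 ≈ -27621.0 + 11042.0*I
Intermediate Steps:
U(u) = 2 + u^(3/2) (U(u) = 2 + u*√u = 2 + u^(3/2))
(c(-513) - 28042) + U(-32)*(-61) = ((30 - 1*(-513)) - 28042) + (2 + (-32)^(3/2))*(-61) = ((30 + 513) - 28042) + (2 - 128*I*√2)*(-61) = (543 - 28042) + (-122 + 7808*I*√2) = -27499 + (-122 + 7808*I*√2) = -27621 + 7808*I*√2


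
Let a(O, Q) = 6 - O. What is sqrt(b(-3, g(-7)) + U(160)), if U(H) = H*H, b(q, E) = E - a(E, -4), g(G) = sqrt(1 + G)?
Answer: sqrt(25594 + 2*I*sqrt(6)) ≈ 159.98 + 0.015*I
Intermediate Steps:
b(q, E) = -6 + 2*E (b(q, E) = E - (6 - E) = E + (-6 + E) = -6 + 2*E)
U(H) = H**2
sqrt(b(-3, g(-7)) + U(160)) = sqrt((-6 + 2*sqrt(1 - 7)) + 160**2) = sqrt((-6 + 2*sqrt(-6)) + 25600) = sqrt((-6 + 2*(I*sqrt(6))) + 25600) = sqrt((-6 + 2*I*sqrt(6)) + 25600) = sqrt(25594 + 2*I*sqrt(6))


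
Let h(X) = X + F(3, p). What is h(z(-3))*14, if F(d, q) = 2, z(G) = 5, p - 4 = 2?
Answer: 98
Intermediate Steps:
p = 6 (p = 4 + 2 = 6)
h(X) = 2 + X (h(X) = X + 2 = 2 + X)
h(z(-3))*14 = (2 + 5)*14 = 7*14 = 98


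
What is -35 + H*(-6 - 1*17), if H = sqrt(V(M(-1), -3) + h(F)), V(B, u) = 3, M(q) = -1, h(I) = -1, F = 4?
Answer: -35 - 23*sqrt(2) ≈ -67.527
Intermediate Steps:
H = sqrt(2) (H = sqrt(3 - 1) = sqrt(2) ≈ 1.4142)
-35 + H*(-6 - 1*17) = -35 + sqrt(2)*(-6 - 1*17) = -35 + sqrt(2)*(-6 - 17) = -35 + sqrt(2)*(-23) = -35 - 23*sqrt(2)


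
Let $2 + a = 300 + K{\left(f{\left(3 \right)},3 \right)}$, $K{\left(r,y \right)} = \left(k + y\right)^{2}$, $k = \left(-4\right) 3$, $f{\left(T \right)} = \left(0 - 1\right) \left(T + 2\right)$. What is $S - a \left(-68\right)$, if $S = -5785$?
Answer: $19987$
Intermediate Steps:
$f{\left(T \right)} = -2 - T$ ($f{\left(T \right)} = - (2 + T) = -2 - T$)
$k = -12$
$K{\left(r,y \right)} = \left(-12 + y\right)^{2}$
$a = 379$ ($a = -2 + \left(300 + \left(-12 + 3\right)^{2}\right) = -2 + \left(300 + \left(-9\right)^{2}\right) = -2 + \left(300 + 81\right) = -2 + 381 = 379$)
$S - a \left(-68\right) = -5785 - 379 \left(-68\right) = -5785 - -25772 = -5785 + 25772 = 19987$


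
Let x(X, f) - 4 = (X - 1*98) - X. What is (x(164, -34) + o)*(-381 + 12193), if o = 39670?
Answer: 467471712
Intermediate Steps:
x(X, f) = -94 (x(X, f) = 4 + ((X - 1*98) - X) = 4 + ((X - 98) - X) = 4 + ((-98 + X) - X) = 4 - 98 = -94)
(x(164, -34) + o)*(-381 + 12193) = (-94 + 39670)*(-381 + 12193) = 39576*11812 = 467471712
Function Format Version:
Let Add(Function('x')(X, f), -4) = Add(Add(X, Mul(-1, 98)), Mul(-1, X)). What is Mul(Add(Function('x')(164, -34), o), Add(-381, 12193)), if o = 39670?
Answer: 467471712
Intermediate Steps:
Function('x')(X, f) = -94 (Function('x')(X, f) = Add(4, Add(Add(X, Mul(-1, 98)), Mul(-1, X))) = Add(4, Add(Add(X, -98), Mul(-1, X))) = Add(4, Add(Add(-98, X), Mul(-1, X))) = Add(4, -98) = -94)
Mul(Add(Function('x')(164, -34), o), Add(-381, 12193)) = Mul(Add(-94, 39670), Add(-381, 12193)) = Mul(39576, 11812) = 467471712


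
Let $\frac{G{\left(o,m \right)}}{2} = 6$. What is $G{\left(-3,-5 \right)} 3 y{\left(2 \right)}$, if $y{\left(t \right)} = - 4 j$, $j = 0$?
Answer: $0$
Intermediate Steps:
$G{\left(o,m \right)} = 12$ ($G{\left(o,m \right)} = 2 \cdot 6 = 12$)
$y{\left(t \right)} = 0$ ($y{\left(t \right)} = \left(-4\right) 0 = 0$)
$G{\left(-3,-5 \right)} 3 y{\left(2 \right)} = 12 \cdot 3 \cdot 0 = 36 \cdot 0 = 0$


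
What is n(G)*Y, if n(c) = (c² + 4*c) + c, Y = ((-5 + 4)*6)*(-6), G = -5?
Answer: 0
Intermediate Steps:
Y = 36 (Y = -1*6*(-6) = -6*(-6) = 36)
n(c) = c² + 5*c
n(G)*Y = -5*(5 - 5)*36 = -5*0*36 = 0*36 = 0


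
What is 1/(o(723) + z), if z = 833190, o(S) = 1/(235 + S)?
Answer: 958/798196021 ≈ 1.2002e-6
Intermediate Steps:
1/(o(723) + z) = 1/(1/(235 + 723) + 833190) = 1/(1/958 + 833190) = 1/(798196021/958) = 958/798196021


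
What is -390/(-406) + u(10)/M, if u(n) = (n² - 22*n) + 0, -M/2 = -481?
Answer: 81615/97643 ≈ 0.83585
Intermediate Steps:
M = 962 (M = -2*(-481) = 962)
u(n) = n² - 22*n
-390/(-406) + u(10)/M = -390/(-406) + (10*(-22 + 10))/962 = -390*(-1/406) + (10*(-12))*(1/962) = 195/203 - 120*1/962 = 195/203 - 60/481 = 81615/97643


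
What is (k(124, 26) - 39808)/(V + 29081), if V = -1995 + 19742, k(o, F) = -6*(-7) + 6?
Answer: -9940/11707 ≈ -0.84906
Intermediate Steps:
k(o, F) = 48 (k(o, F) = 42 + 6 = 48)
V = 17747
(k(124, 26) - 39808)/(V + 29081) = (48 - 39808)/(17747 + 29081) = -39760/46828 = -39760*1/46828 = -9940/11707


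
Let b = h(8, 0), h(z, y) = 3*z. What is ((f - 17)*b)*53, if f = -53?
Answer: -89040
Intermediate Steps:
b = 24 (b = 3*8 = 24)
((f - 17)*b)*53 = ((-53 - 17)*24)*53 = -70*24*53 = -1680*53 = -89040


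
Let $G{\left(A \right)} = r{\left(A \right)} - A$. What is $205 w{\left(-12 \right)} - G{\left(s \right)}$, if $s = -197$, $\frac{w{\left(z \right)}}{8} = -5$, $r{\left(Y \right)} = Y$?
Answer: $-8200$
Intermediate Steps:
$w{\left(z \right)} = -40$ ($w{\left(z \right)} = 8 \left(-5\right) = -40$)
$G{\left(A \right)} = 0$ ($G{\left(A \right)} = A - A = 0$)
$205 w{\left(-12 \right)} - G{\left(s \right)} = 205 \left(-40\right) - 0 = -8200 + 0 = -8200$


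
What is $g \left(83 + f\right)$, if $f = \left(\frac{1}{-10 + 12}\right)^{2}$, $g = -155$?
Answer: $- \frac{51615}{4} \approx -12904.0$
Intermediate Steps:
$f = \frac{1}{4}$ ($f = \left(\frac{1}{2}\right)^{2} = \frac{1}{4} \approx 0.25$)
$g \left(83 + f\right) = - 155 \left(83 + \frac{1}{4}\right) = \left(-155\right) \frac{333}{4} = - \frac{51615}{4}$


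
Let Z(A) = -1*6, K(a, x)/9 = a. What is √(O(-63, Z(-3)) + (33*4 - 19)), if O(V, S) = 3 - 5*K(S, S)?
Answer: √386 ≈ 19.647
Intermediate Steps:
K(a, x) = 9*a
Z(A) = -6
O(V, S) = 3 - 45*S
√(O(-63, Z(-3)) + (33*4 - 19)) = √((3 - 45*(-6)) + (33*4 - 19)) = √((3 + 270) + (132 - 19)) = √(273 + 113) = √386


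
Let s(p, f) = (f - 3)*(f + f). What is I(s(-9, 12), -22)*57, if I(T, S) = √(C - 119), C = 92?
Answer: 171*I*√3 ≈ 296.18*I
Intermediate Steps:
s(p, f) = 2*f*(-3 + f) (s(p, f) = (-3 + f)*(2*f) = 2*f*(-3 + f))
I(T, S) = 3*I*√3 (I(T, S) = √(92 - 119) = √(-27) = 3*I*√3)
I(s(-9, 12), -22)*57 = (3*I*√3)*57 = 171*I*√3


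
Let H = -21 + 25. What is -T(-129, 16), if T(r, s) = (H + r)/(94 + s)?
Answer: 25/22 ≈ 1.1364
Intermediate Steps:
H = 4
T(r, s) = (4 + r)/(94 + s)
-T(-129, 16) = -(4 - 129)/(94 + 16) = -(-125)/110 = -1*(-25/22) = 25/22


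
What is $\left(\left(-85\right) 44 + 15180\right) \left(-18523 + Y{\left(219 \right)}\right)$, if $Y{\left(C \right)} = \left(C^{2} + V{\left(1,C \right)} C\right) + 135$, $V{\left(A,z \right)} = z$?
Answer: $886988960$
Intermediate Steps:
$Y{\left(C \right)} = 135 + 2 C^{2}$ ($Y{\left(C \right)} = \left(C^{2} + C C\right) + 135 = \left(C^{2} + C^{2}\right) + 135 = 2 C^{2} + 135 = 135 + 2 C^{2}$)
$\left(\left(-85\right) 44 + 15180\right) \left(-18523 + Y{\left(219 \right)}\right) = \left(\left(-85\right) 44 + 15180\right) \left(-18523 + \left(135 + 2 \cdot 219^{2}\right)\right) = \left(-3740 + 15180\right) \left(-18523 + \left(135 + 2 \cdot 47961\right)\right) = 11440 \left(-18523 + \left(135 + 95922\right)\right) = 11440 \left(-18523 + 96057\right) = 11440 \cdot 77534 = 886988960$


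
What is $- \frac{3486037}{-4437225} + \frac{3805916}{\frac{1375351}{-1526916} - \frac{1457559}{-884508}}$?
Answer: $\frac{950334260875900824042293}{186559648510403025} \approx 5.094 \cdot 10^{6}$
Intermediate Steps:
$- \frac{3486037}{-4437225} + \frac{3805916}{\frac{1375351}{-1526916} - \frac{1457559}{-884508}} = \left(-3486037\right) \left(- \frac{1}{4437225}\right) + \frac{3805916}{1375351 \left(- \frac{1}{1526916}\right) - - \frac{485853}{294836}} = \frac{3486037}{4437225} + \frac{3805916}{- \frac{1375351}{1526916} + \frac{485853}{294836}} = \frac{3486037}{4437225} + \frac{3805916}{\frac{42044216489}{56273725722}} = \frac{3486037}{4437225} + 3805916 \cdot \frac{56273725722}{42044216489} = \frac{3486037}{4437225} + \frac{214173073104971352}{42044216489} = \frac{950334260875900824042293}{186559648510403025}$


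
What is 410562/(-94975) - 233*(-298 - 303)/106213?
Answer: -30307387531/10087579675 ≈ -3.0044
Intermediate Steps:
410562/(-94975) - 233*(-298 - 303)/106213 = 410562*(-1/94975) - 233*(-601)*(1/106213) = -410562/94975 + 140033*(1/106213) = -410562/94975 + 140033/106213 = -30307387531/10087579675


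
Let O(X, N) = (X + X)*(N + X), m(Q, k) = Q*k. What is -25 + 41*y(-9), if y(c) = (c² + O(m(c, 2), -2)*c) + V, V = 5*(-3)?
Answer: -262999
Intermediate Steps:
O(X, N) = 2*X*(N + X) (O(X, N) = (2*X)*(N + X) = 2*X*(N + X))
V = -15
y(c) = -15 + c² + 4*c²*(-2 + 2*c) (y(c) = (c² + (2*(c*2)*(-2 + c*2))*c) - 15 = (c² + (2*(2*c)*(-2 + 2*c))*c) - 15 = (c² + (4*c*(-2 + 2*c))*c) - 15 = (c² + 4*c²*(-2 + 2*c)) - 15 = -15 + c² + 4*c²*(-2 + 2*c))
-25 + 41*y(-9) = -25 + 41*(-15 - 7*(-9)² + 8*(-9)³) = -25 + 41*(-15 - 7*81 + 8*(-729)) = -25 + 41*(-15 - 567 - 5832) = -25 + 41*(-6414) = -25 - 262974 = -262999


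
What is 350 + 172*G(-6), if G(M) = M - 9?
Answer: -2230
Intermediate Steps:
G(M) = -9 + M
350 + 172*G(-6) = 350 + 172*(-9 - 6) = 350 + 172*(-15) = 350 - 2580 = -2230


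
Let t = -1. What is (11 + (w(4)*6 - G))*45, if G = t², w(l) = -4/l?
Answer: 180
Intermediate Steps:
G = 1 (G = (-1)² = 1)
(11 + (w(4)*6 - G))*45 = (11 + (-4/4*6 - 1*1))*45 = (11 + (-4*¼*6 - 1))*45 = (11 + (-1*6 - 1))*45 = (11 + (-6 - 1))*45 = (11 - 7)*45 = 4*45 = 180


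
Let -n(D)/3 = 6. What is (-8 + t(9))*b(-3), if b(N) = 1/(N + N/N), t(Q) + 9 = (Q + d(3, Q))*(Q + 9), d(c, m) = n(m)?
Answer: 179/2 ≈ 89.500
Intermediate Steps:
n(D) = -18 (n(D) = -3*6 = -18)
d(c, m) = -18
t(Q) = -9 + (-18 + Q)*(9 + Q) (t(Q) = -9 + (Q - 18)*(Q + 9) = -9 + (-18 + Q)*(9 + Q))
b(N) = 1/(1 + N) (b(N) = 1/(N + 1) = 1/(1 + N))
(-8 + t(9))*b(-3) = (-8 + (-171 + 9**2 - 9*9))/(1 - 3) = (-8 + (-171 + 81 - 81))/(-2) = (-8 - 171)*(-1/2) = -179*(-1/2) = 179/2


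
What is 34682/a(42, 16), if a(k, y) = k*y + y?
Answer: 17341/344 ≈ 50.410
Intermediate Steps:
a(k, y) = y + k*y
34682/a(42, 16) = 34682/((16*(1 + 42))) = 34682/((16*43)) = 34682/688 = 34682*(1/688) = 17341/344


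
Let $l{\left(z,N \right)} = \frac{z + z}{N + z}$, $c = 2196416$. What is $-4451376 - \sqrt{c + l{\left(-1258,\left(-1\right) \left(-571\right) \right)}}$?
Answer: $-4451376 - \frac{2 \sqrt{259160497899}}{687} \approx -4.4529 \cdot 10^{6}$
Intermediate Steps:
$l{\left(z,N \right)} = \frac{2 z}{N + z}$
$-4451376 - \sqrt{c + l{\left(-1258,\left(-1\right) \left(-571\right) \right)}} = -4451376 - \sqrt{2196416 + 2 \left(-1258\right) \frac{1}{\left(-1\right) \left(-571\right) - 1258}} = -4451376 - \sqrt{2196416 + 2 \left(-1258\right) \frac{1}{571 - 1258}} = -4451376 - \sqrt{2196416 + 2 \left(-1258\right) \frac{1}{-687}} = -4451376 - \sqrt{2196416 + 2 \left(-1258\right) \left(- \frac{1}{687}\right)} = -4451376 - \sqrt{2196416 + \frac{2516}{687}} = -4451376 - \sqrt{\frac{1508940308}{687}} = -4451376 - \frac{2 \sqrt{259160497899}}{687}$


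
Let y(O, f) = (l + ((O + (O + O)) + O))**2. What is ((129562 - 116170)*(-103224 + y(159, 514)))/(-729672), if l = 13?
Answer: -177431166/30403 ≈ -5836.0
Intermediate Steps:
y(O, f) = (13 + 4*O)**2 (y(O, f) = (13 + ((O + (O + O)) + O))**2 = (13 + ((O + 2*O) + O))**2 = (13 + (3*O + O))**2 = (13 + 4*O)**2)
((129562 - 116170)*(-103224 + y(159, 514)))/(-729672) = ((129562 - 116170)*(-103224 + (13 + 4*159)**2))/(-729672) = (13392*(-103224 + (13 + 636)**2))*(-1/729672) = (13392*(-103224 + 649**2))*(-1/729672) = (13392*(-103224 + 421201))*(-1/729672) = (13392*317977)*(-1/729672) = 4258347984*(-1/729672) = -177431166/30403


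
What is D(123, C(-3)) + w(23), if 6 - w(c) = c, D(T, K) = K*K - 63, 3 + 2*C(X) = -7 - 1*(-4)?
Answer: -71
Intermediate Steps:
C(X) = -3 (C(X) = -3/2 + (-7 - 1*(-4))/2 = -3/2 + (-7 + 4)/2 = -3/2 + (1/2)*(-3) = -3/2 - 3/2 = -3)
D(T, K) = -63 + K**2 (D(T, K) = K**2 - 63 = -63 + K**2)
w(c) = 6 - c
D(123, C(-3)) + w(23) = (-63 + (-3)**2) + (6 - 1*23) = (-63 + 9) + (6 - 23) = -54 - 17 = -71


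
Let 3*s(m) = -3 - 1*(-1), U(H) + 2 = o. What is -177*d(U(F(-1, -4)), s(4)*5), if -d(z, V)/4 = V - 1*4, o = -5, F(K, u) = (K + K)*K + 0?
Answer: -5192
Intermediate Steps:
F(K, u) = 2*K² (F(K, u) = (2*K)*K + 0 = 2*K² + 0 = 2*K²)
U(H) = -7 (U(H) = -2 - 5 = -7)
s(m) = -⅔ (s(m) = (-3 - 1*(-1))/3 = (-3 + 1)/3 = (⅓)*(-2) = -⅔)
d(z, V) = 16 - 4*V (d(z, V) = -4*(V - 1*4) = -4*(V - 4) = -4*(-4 + V) = 16 - 4*V)
-177*d(U(F(-1, -4)), s(4)*5) = -177*(16 - (-8)*5/3) = -177*(16 - 4*(-10/3)) = -177*(16 + 40/3) = -177*88/3 = -5192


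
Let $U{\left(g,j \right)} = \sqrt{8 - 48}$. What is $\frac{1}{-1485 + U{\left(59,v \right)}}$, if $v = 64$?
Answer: $- \frac{297}{441053} - \frac{2 i \sqrt{10}}{2205265} \approx -0.00067339 - 2.8679 \cdot 10^{-6} i$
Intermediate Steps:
$U{\left(g,j \right)} = 2 i \sqrt{10}$ ($U{\left(g,j \right)} = \sqrt{-40} = 2 i \sqrt{10}$)
$\frac{1}{-1485 + U{\left(59,v \right)}} = \frac{1}{-1485 + 2 i \sqrt{10}}$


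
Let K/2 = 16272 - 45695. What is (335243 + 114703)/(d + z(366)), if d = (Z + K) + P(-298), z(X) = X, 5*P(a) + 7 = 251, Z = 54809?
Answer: -749910/6037 ≈ -124.22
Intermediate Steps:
K = -58846 (K = 2*(16272 - 45695) = 2*(-29423) = -58846)
P(a) = 244/5 (P(a) = -7/5 + (⅕)*251 = -7/5 + 251/5 = 244/5)
d = -19941/5 (d = (54809 - 58846) + 244/5 = -4037 + 244/5 = -19941/5 ≈ -3988.2)
(335243 + 114703)/(d + z(366)) = (335243 + 114703)/(-19941/5 + 366) = 449946/(-18111/5) = 449946*(-5/18111) = -749910/6037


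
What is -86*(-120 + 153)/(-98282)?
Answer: 1419/49141 ≈ 0.028876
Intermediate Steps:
-86*(-120 + 153)/(-98282) = -86*33*(-1/98282) = -2838*(-1/98282) = 1419/49141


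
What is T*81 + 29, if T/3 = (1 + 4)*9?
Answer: 10964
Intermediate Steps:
T = 135 (T = 3*((1 + 4)*9) = 3*(5*9) = 3*45 = 135)
T*81 + 29 = 135*81 + 29 = 10935 + 29 = 10964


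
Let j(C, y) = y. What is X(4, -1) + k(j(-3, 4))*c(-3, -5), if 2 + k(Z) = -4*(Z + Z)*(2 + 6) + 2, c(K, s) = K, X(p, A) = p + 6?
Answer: 778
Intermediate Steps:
X(p, A) = 6 + p
k(Z) = -64*Z (k(Z) = -2 + (-4*(Z + Z)*(2 + 6) + 2) = -2 + (-4*2*Z*8 + 2) = -2 + (-64*Z + 2) = -2 + (2 - 64*Z) = -64*Z)
X(4, -1) + k(j(-3, 4))*c(-3, -5) = (6 + 4) - 64*4*(-3) = 10 - 256*(-3) = 10 + 768 = 778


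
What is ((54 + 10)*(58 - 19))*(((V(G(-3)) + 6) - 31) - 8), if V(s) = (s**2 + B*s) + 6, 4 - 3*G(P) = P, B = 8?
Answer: -21632/3 ≈ -7210.7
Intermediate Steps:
G(P) = 4/3 - P/3
V(s) = 6 + s**2 + 8*s (V(s) = (s**2 + 8*s) + 6 = 6 + s**2 + 8*s)
((54 + 10)*(58 - 19))*(((V(G(-3)) + 6) - 31) - 8) = ((54 + 10)*(58 - 19))*((((6 + (4/3 - 1/3*(-3))**2 + 8*(4/3 - 1/3*(-3))) + 6) - 31) - 8) = (64*39)*((((6 + (4/3 + 1)**2 + 8*(4/3 + 1)) + 6) - 31) - 8) = 2496*((((6 + (7/3)**2 + 8*(7/3)) + 6) - 31) - 8) = 2496*((((6 + 49/9 + 56/3) + 6) - 31) - 8) = 2496*(((271/9 + 6) - 31) - 8) = 2496*((325/9 - 31) - 8) = 2496*(46/9 - 8) = 2496*(-26/9) = -21632/3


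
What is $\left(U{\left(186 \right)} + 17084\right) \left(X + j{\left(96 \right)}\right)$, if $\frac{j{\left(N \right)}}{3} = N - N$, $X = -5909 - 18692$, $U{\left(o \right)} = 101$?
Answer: $-422768185$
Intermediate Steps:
$X = -24601$ ($X = -5909 - 18692 = -24601$)
$j{\left(N \right)} = 0$ ($j{\left(N \right)} = 3 \left(N - N\right) = 3 \cdot 0 = 0$)
$\left(U{\left(186 \right)} + 17084\right) \left(X + j{\left(96 \right)}\right) = \left(101 + 17084\right) \left(-24601 + 0\right) = 17185 \left(-24601\right) = -422768185$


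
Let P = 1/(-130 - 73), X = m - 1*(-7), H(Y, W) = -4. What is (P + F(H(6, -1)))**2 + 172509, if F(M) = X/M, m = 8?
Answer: 113752070497/659344 ≈ 1.7252e+5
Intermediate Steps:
X = 15 (X = 8 - 1*(-7) = 8 + 7 = 15)
F(M) = 15/M
P = -1/203 (P = 1/(-203) = -1/203 ≈ -0.0049261)
(P + F(H(6, -1)))**2 + 172509 = (-1/203 + 15/(-4))**2 + 172509 = (-1/203 + 15*(-1/4))**2 + 172509 = (-1/203 - 15/4)**2 + 172509 = (-3049/812)**2 + 172509 = 9296401/659344 + 172509 = 113752070497/659344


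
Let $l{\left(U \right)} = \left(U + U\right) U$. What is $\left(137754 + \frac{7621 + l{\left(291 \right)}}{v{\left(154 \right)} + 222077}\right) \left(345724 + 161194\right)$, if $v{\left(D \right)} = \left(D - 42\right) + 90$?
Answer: $\frac{15521828323078382}{222279} \approx 6.983 \cdot 10^{10}$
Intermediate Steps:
$l{\left(U \right)} = 2 U^{2}$ ($l{\left(U \right)} = 2 U U = 2 U^{2}$)
$v{\left(D \right)} = 48 + D$ ($v{\left(D \right)} = \left(-42 + D\right) + 90 = 48 + D$)
$\left(137754 + \frac{7621 + l{\left(291 \right)}}{v{\left(154 \right)} + 222077}\right) \left(345724 + 161194\right) = \left(137754 + \frac{7621 + 2 \cdot 291^{2}}{\left(48 + 154\right) + 222077}\right) \left(345724 + 161194\right) = \left(137754 + \frac{7621 + 2 \cdot 84681}{202 + 222077}\right) 506918 = \left(137754 + \frac{7621 + 169362}{222279}\right) 506918 = \left(137754 + 176983 \cdot \frac{1}{222279}\right) 506918 = \left(137754 + \frac{176983}{222279}\right) 506918 = \frac{30619998349}{222279} \cdot 506918 = \frac{15521828323078382}{222279}$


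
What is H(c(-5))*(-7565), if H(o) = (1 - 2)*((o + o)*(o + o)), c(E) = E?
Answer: 756500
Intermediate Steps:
H(o) = -4*o**2 (H(o) = -2*o*2*o = -4*o**2)
H(c(-5))*(-7565) = -4*(-5)**2*(-7565) = -4*25*(-7565) = -100*(-7565) = 756500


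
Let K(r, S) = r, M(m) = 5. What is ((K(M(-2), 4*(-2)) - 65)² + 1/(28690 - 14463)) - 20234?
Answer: -236651917/14227 ≈ -16634.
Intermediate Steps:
((K(M(-2), 4*(-2)) - 65)² + 1/(28690 - 14463)) - 20234 = ((5 - 65)² + 1/(28690 - 14463)) - 20234 = ((-60)² + 1/14227) - 20234 = (3600 + 1/14227) - 20234 = 51217201/14227 - 20234 = -236651917/14227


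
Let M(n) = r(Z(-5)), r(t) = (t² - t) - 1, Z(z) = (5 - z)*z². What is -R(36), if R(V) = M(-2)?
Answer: -62249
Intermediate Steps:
Z(z) = z²*(5 - z)
r(t) = -1 + t² - t
M(n) = 62249 (M(n) = -1 + ((-5)²*(5 - 1*(-5)))² - (-5)²*(5 - 1*(-5)) = -1 + (25*(5 + 5))² - 25*(5 + 5) = -1 + (25*10)² - 25*10 = -1 + 250² - 1*250 = -1 + 62500 - 250 = 62249)
R(V) = 62249
-R(36) = -1*62249 = -62249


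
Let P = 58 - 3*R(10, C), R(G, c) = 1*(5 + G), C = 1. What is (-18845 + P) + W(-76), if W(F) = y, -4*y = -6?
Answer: -37661/2 ≈ -18831.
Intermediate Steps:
R(G, c) = 5 + G
y = 3/2 (y = -¼*(-6) = 3/2 ≈ 1.5000)
P = 13 (P = 58 - 3*(5 + 10) = 58 - 3*15 = 58 - 45 = 13)
W(F) = 3/2
(-18845 + P) + W(-76) = (-18845 + 13) + 3/2 = -18832 + 3/2 = -37661/2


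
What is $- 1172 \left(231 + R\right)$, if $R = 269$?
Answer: $-586000$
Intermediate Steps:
$- 1172 \left(231 + R\right) = - 1172 \left(231 + 269\right) = \left(-1172\right) 500 = -586000$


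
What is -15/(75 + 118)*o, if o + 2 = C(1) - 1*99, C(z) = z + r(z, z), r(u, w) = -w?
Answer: 1515/193 ≈ 7.8497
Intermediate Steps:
C(z) = 0 (C(z) = z - z = 0)
o = -101 (o = -2 + (0 - 1*99) = -2 + (0 - 99) = -2 - 99 = -101)
-15/(75 + 118)*o = -15/(75 + 118)*(-101) = -15/193*(-101) = -(1/193)*15*(-101) = -15*(-101)/193 = -1*(-1515/193) = 1515/193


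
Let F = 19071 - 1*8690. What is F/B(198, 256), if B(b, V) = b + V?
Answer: 10381/454 ≈ 22.866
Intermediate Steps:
B(b, V) = V + b
F = 10381 (F = 19071 - 8690 = 10381)
F/B(198, 256) = 10381/(256 + 198) = 10381/454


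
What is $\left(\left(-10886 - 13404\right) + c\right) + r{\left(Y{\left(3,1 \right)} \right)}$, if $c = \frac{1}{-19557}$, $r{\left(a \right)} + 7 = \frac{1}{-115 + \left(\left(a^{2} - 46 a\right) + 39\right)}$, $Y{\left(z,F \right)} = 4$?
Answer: $- \frac{115943068477}{4771908} \approx -24297.0$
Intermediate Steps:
$r{\left(a \right)} = -7 + \frac{1}{-76 + a^{2} - 46 a}$ ($r{\left(a \right)} = -7 + \frac{1}{-115 + \left(\left(a^{2} - 46 a\right) + 39\right)} = -7 + \frac{1}{-115 + \left(39 + a^{2} - 46 a\right)} = -7 + \frac{1}{-76 + a^{2} - 46 a}$)
$c = - \frac{1}{19557} \approx -5.1133 \cdot 10^{-5}$
$\left(\left(-10886 - 13404\right) + c\right) + r{\left(Y{\left(3,1 \right)} \right)} = \left(\left(-10886 - 13404\right) - \frac{1}{19557}\right) + \frac{-533 - 1288 + 7 \cdot 4^{2}}{76 - 4^{2} + 46 \cdot 4} = \left(-24290 - \frac{1}{19557}\right) + \frac{-533 - 1288 + 7 \cdot 16}{76 - 16 + 184} = - \frac{475039531}{19557} + \frac{-533 - 1288 + 112}{76 - 16 + 184} = - \frac{475039531}{19557} + \frac{1}{244} \left(-1709\right) = - \frac{475039531}{19557} - \frac{1709}{244} = - \frac{115943068477}{4771908}$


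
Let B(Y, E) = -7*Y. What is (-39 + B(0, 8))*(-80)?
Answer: 3120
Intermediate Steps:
(-39 + B(0, 8))*(-80) = (-39 - 7*0)*(-80) = (-39 + 0)*(-80) = -39*(-80) = 3120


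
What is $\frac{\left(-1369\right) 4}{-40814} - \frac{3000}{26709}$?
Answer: $\frac{3969414}{181683521} \approx 0.021848$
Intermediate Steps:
$\frac{\left(-1369\right) 4}{-40814} - \frac{3000}{26709} = \left(-5476\right) \left(- \frac{1}{40814}\right) - \frac{1000}{8903} = \frac{2738}{20407} - \frac{1000}{8903} = \frac{3969414}{181683521}$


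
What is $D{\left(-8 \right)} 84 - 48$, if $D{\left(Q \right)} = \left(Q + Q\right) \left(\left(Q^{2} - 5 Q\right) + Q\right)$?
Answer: $-129072$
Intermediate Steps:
$D{\left(Q \right)} = 2 Q \left(Q^{2} - 4 Q\right)$
$D{\left(-8 \right)} 84 - 48 = 2 \left(-8\right)^{2} \left(-4 - 8\right) 84 - 48 = 2 \cdot 64 \left(-12\right) 84 - 48 = \left(-1536\right) 84 - 48 = -129024 - 48 = -129072$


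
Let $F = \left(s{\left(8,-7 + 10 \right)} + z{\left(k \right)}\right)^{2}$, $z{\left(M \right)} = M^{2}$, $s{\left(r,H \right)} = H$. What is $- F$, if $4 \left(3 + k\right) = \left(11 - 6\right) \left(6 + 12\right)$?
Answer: $- \frac{2350089}{16} \approx -1.4688 \cdot 10^{5}$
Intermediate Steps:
$k = \frac{39}{2}$ ($k = -3 + \frac{\left(11 - 6\right) \left(6 + 12\right)}{4} = -3 + \frac{5 \cdot 18}{4} = -3 + \frac{1}{4} \cdot 90 = -3 + \frac{45}{2} = \frac{39}{2} \approx 19.5$)
$F = \frac{2350089}{16}$ ($F = \left(\left(-7 + 10\right) + \left(\frac{39}{2}\right)^{2}\right)^{2} = \left(3 + \frac{1521}{4}\right)^{2} = \left(\frac{1533}{4}\right)^{2} = \frac{2350089}{16} \approx 1.4688 \cdot 10^{5}$)
$- F = \left(-1\right) \frac{2350089}{16} = - \frac{2350089}{16}$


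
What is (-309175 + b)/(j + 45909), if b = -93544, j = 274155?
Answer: -402719/320064 ≈ -1.2582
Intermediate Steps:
(-309175 + b)/(j + 45909) = (-309175 - 93544)/(274155 + 45909) = -402719/320064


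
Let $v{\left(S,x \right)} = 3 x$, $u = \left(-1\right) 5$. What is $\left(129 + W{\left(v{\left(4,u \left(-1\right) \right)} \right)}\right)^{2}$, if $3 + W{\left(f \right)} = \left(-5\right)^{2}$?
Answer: $22801$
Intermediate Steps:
$u = -5$
$W{\left(f \right)} = 22$ ($W{\left(f \right)} = -3 + \left(-5\right)^{2} = -3 + 25 = 22$)
$\left(129 + W{\left(v{\left(4,u \left(-1\right) \right)} \right)}\right)^{2} = \left(129 + 22\right)^{2} = 151^{2} = 22801$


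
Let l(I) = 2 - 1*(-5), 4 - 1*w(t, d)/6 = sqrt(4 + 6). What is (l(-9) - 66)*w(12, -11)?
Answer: -1416 + 354*sqrt(10) ≈ -296.55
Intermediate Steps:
w(t, d) = 24 - 6*sqrt(10) (w(t, d) = 24 - 6*sqrt(4 + 6) = 24 - 6*sqrt(10))
l(I) = 7 (l(I) = 2 + 5 = 7)
(l(-9) - 66)*w(12, -11) = (7 - 66)*(24 - 6*sqrt(10)) = -59*(24 - 6*sqrt(10)) = -1416 + 354*sqrt(10)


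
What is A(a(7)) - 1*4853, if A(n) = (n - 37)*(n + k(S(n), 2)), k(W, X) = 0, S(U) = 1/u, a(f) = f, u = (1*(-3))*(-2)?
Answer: -5063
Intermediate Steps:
u = 6 (u = -3*(-2) = 6)
S(U) = 1/6
A(n) = n*(-37 + n) (A(n) = (n - 37)*(n + 0) = (-37 + n)*n = n*(-37 + n))
A(a(7)) - 1*4853 = 7*(-37 + 7) - 1*4853 = 7*(-30) - 4853 = -210 - 4853 = -5063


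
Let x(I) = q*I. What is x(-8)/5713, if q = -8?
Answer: 64/5713 ≈ 0.011203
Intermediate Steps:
x(I) = -8*I
x(-8)/5713 = -8*(-8)/5713 = 64*(1/5713) = 64/5713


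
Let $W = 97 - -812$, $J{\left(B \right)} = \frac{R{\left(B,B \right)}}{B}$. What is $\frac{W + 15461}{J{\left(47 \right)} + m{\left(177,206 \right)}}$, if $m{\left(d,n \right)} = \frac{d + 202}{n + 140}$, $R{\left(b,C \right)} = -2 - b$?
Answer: $\frac{266208940}{859} \approx 3.0991 \cdot 10^{5}$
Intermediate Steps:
$m{\left(d,n \right)} = \frac{202 + d}{140 + n}$
$J{\left(B \right)} = \frac{-2 - B}{B}$
$W = 909$ ($W = 97 + 812 = 909$)
$\frac{W + 15461}{J{\left(47 \right)} + m{\left(177,206 \right)}} = \frac{909 + 15461}{\frac{-2 - 47}{47} + \frac{202 + 177}{140 + 206}} = \frac{16370}{\frac{-2 - 47}{47} + \frac{1}{346} \cdot 379} = \frac{16370}{\frac{1}{47} \left(-49\right) + \frac{1}{346} \cdot 379} = \frac{16370}{- \frac{49}{47} + \frac{379}{346}} = \frac{16370}{\frac{859}{16262}} = 16370 \cdot \frac{16262}{859} = \frac{266208940}{859}$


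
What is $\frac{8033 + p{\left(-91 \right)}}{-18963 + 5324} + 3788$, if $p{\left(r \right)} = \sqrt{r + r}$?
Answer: $\frac{51656499}{13639} - \frac{i \sqrt{182}}{13639} \approx 3787.4 - 0.00098913 i$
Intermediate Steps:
$p{\left(r \right)} = \sqrt{2} \sqrt{r}$ ($p{\left(r \right)} = \sqrt{2 r} = \sqrt{2} \sqrt{r}$)
$\frac{8033 + p{\left(-91 \right)}}{-18963 + 5324} + 3788 = \frac{8033 + \sqrt{2} \sqrt{-91}}{-18963 + 5324} + 3788 = \frac{8033 + \sqrt{2} i \sqrt{91}}{-13639} + 3788 = \left(8033 + i \sqrt{182}\right) \left(- \frac{1}{13639}\right) + 3788 = \left(- \frac{8033}{13639} - \frac{i \sqrt{182}}{13639}\right) + 3788 = \frac{51656499}{13639} - \frac{i \sqrt{182}}{13639}$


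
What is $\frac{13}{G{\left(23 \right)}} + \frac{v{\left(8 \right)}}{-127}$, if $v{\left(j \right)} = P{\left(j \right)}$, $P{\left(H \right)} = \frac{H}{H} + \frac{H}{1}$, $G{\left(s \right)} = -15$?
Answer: $- \frac{1786}{1905} \approx -0.93753$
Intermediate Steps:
$P{\left(H \right)} = 1 + H$ ($P{\left(H \right)} = 1 + H 1 = 1 + H$)
$v{\left(j \right)} = 1 + j$
$\frac{13}{G{\left(23 \right)}} + \frac{v{\left(8 \right)}}{-127} = \frac{13}{-15} + \frac{1 + 8}{-127} = 13 \left(- \frac{1}{15}\right) + 9 \left(- \frac{1}{127}\right) = - \frac{13}{15} - \frac{9}{127} = - \frac{1786}{1905}$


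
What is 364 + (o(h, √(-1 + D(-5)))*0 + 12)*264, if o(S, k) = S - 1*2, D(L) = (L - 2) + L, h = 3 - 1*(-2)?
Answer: 3532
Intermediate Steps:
h = 5 (h = 3 + 2 = 5)
D(L) = -2 + 2*L (D(L) = (-2 + L) + L = -2 + 2*L)
o(S, k) = -2 + S (o(S, k) = S - 2 = -2 + S)
364 + (o(h, √(-1 + D(-5)))*0 + 12)*264 = 364 + ((-2 + 5)*0 + 12)*264 = 364 + (3*0 + 12)*264 = 364 + (0 + 12)*264 = 364 + 12*264 = 364 + 3168 = 3532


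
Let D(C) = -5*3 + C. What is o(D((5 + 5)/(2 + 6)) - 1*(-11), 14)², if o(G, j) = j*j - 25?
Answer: 29241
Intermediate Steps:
D(C) = -15 + C
o(G, j) = -25 + j² (o(G, j) = j² - 25 = -25 + j²)
o(D((5 + 5)/(2 + 6)) - 1*(-11), 14)² = (-25 + 14²)² = (-25 + 196)² = 171² = 29241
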